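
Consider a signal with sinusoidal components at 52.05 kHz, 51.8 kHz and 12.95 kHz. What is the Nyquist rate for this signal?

104.1 kHz

Highest-frequency component: 52.05 kHz.
Nyquist rate = 2 × 52.05 kHz = 104.1 kHz.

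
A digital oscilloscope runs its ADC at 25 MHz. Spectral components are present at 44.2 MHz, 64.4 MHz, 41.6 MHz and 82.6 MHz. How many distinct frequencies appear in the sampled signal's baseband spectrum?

fs/2 = 12.5 MHz.
44.2 MHz mod fs = 19.2 MHz.
19.2 MHz > fs/2 = 12.5 MHz, folds to fs − 19.2 MHz = 5.8 MHz.
64.4 MHz mod fs = 14.4 MHz.
14.4 MHz > fs/2 = 12.5 MHz, folds to fs − 14.4 MHz = 10.6 MHz.
41.6 MHz mod fs = 16.6 MHz.
16.6 MHz > fs/2 = 12.5 MHz, folds to fs − 16.6 MHz = 8.4 MHz.
82.6 MHz mod fs = 7.6 MHz.
7.6 MHz ≤ fs/2 = 12.5 MHz, appears at 7.6 MHz.
Distinct values: {5.8 MHz, 7.6 MHz, 8.4 MHz, 10.6 MHz} → 4.

4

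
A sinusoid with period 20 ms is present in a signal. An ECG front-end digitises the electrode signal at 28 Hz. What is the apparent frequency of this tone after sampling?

T = 20 ms → f = 1/T = 50 Hz.
50 Hz mod fs = 22 Hz.
22 Hz > fs/2 = 14 Hz, folds to fs − 22 Hz = 6 Hz.

6 Hz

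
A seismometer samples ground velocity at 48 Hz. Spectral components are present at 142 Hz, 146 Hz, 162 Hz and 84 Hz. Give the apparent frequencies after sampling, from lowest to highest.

2 Hz, 12 Hz, 18 Hz

fs/2 = 24 Hz.
142 Hz mod fs = 46 Hz.
46 Hz > fs/2 = 24 Hz, folds to fs − 46 Hz = 2 Hz.
146 Hz mod fs = 2 Hz.
2 Hz ≤ fs/2 = 24 Hz, appears at 2 Hz.
162 Hz mod fs = 18 Hz.
18 Hz ≤ fs/2 = 24 Hz, appears at 18 Hz.
84 Hz mod fs = 36 Hz.
36 Hz > fs/2 = 24 Hz, folds to fs − 36 Hz = 12 Hz.
Distinct values: {2 Hz, 12 Hz, 18 Hz}.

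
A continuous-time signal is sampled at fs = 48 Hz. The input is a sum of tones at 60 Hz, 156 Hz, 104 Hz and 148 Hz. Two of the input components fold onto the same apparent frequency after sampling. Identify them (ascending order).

fs/2 = 24 Hz.
60 Hz mod fs = 12 Hz.
12 Hz ≤ fs/2 = 24 Hz, appears at 12 Hz.
156 Hz mod fs = 12 Hz.
12 Hz ≤ fs/2 = 24 Hz, appears at 12 Hz.
104 Hz mod fs = 8 Hz.
8 Hz ≤ fs/2 = 24 Hz, appears at 8 Hz.
148 Hz mod fs = 4 Hz.
4 Hz ≤ fs/2 = 24 Hz, appears at 4 Hz.
60 Hz and 156 Hz both map to 12 Hz.

60 Hz, 156 Hz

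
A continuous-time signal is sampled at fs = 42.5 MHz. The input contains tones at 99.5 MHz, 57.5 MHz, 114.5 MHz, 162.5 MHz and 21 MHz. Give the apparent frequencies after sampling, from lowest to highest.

7.5 MHz, 13 MHz, 14.5 MHz, 15 MHz, 21 MHz

fs/2 = 21.25 MHz.
99.5 MHz mod fs = 14.5 MHz.
14.5 MHz ≤ fs/2 = 21.25 MHz, appears at 14.5 MHz.
57.5 MHz mod fs = 15 MHz.
15 MHz ≤ fs/2 = 21.25 MHz, appears at 15 MHz.
114.5 MHz mod fs = 29.5 MHz.
29.5 MHz > fs/2 = 21.25 MHz, folds to fs − 29.5 MHz = 13 MHz.
162.5 MHz mod fs = 35 MHz.
35 MHz > fs/2 = 21.25 MHz, folds to fs − 35 MHz = 7.5 MHz.
21 MHz ≤ fs/2 = 21.25 MHz, passes unchanged.
Distinct values: {7.5 MHz, 13 MHz, 14.5 MHz, 15 MHz, 21 MHz}.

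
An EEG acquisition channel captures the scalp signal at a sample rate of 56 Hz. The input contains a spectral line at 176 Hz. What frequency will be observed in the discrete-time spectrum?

176 Hz mod fs = 8 Hz.
8 Hz ≤ fs/2 = 28 Hz, appears at 8 Hz.

8 Hz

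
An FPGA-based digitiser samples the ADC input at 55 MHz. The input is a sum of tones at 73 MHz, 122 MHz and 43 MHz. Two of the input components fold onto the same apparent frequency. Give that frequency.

fs/2 = 27.5 MHz.
73 MHz mod fs = 18 MHz.
18 MHz ≤ fs/2 = 27.5 MHz, appears at 18 MHz.
122 MHz mod fs = 12 MHz.
12 MHz ≤ fs/2 = 27.5 MHz, appears at 12 MHz.
43 MHz > fs/2 = 27.5 MHz, folds to fs − 43 MHz = 12 MHz.
43 MHz and 122 MHz both map to 12 MHz.

12 MHz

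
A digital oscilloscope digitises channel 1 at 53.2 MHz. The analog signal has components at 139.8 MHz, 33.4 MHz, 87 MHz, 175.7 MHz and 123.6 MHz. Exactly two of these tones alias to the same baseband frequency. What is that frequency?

fs/2 = 26.6 MHz.
139.8 MHz mod fs = 33.4 MHz.
33.4 MHz > fs/2 = 26.6 MHz, folds to fs − 33.4 MHz = 19.8 MHz.
33.4 MHz > fs/2 = 26.6 MHz, folds to fs − 33.4 MHz = 19.8 MHz.
87 MHz mod fs = 33.8 MHz.
33.8 MHz > fs/2 = 26.6 MHz, folds to fs − 33.8 MHz = 19.4 MHz.
175.7 MHz mod fs = 16.1 MHz.
16.1 MHz ≤ fs/2 = 26.6 MHz, appears at 16.1 MHz.
123.6 MHz mod fs = 17.2 MHz.
17.2 MHz ≤ fs/2 = 26.6 MHz, appears at 17.2 MHz.
33.4 MHz and 139.8 MHz both map to 19.8 MHz.

19.8 MHz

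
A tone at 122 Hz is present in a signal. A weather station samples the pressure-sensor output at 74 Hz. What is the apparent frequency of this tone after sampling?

122 Hz mod fs = 48 Hz.
48 Hz > fs/2 = 37 Hz, folds to fs − 48 Hz = 26 Hz.

26 Hz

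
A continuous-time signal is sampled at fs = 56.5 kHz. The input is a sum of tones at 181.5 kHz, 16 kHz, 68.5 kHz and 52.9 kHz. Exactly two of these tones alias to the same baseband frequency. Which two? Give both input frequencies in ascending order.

68.5 kHz, 181.5 kHz

fs/2 = 28.25 kHz.
181.5 kHz mod fs = 12 kHz.
12 kHz ≤ fs/2 = 28.25 kHz, appears at 12 kHz.
16 kHz ≤ fs/2 = 28.25 kHz, passes unchanged.
68.5 kHz mod fs = 12 kHz.
12 kHz ≤ fs/2 = 28.25 kHz, appears at 12 kHz.
52.9 kHz > fs/2 = 28.25 kHz, folds to fs − 52.9 kHz = 3.6 kHz.
68.5 kHz and 181.5 kHz both map to 12 kHz.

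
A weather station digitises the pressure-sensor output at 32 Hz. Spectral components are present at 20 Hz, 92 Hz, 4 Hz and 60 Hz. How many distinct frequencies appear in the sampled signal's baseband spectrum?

2

fs/2 = 16 Hz.
20 Hz > fs/2 = 16 Hz, folds to fs − 20 Hz = 12 Hz.
92 Hz mod fs = 28 Hz.
28 Hz > fs/2 = 16 Hz, folds to fs − 28 Hz = 4 Hz.
4 Hz ≤ fs/2 = 16 Hz, passes unchanged.
60 Hz mod fs = 28 Hz.
28 Hz > fs/2 = 16 Hz, folds to fs − 28 Hz = 4 Hz.
Distinct values: {4 Hz, 12 Hz} → 2.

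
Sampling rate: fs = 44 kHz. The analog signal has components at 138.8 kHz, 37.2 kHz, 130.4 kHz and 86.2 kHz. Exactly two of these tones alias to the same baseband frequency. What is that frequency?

fs/2 = 22 kHz.
138.8 kHz mod fs = 6.8 kHz.
6.8 kHz ≤ fs/2 = 22 kHz, appears at 6.8 kHz.
37.2 kHz > fs/2 = 22 kHz, folds to fs − 37.2 kHz = 6.8 kHz.
130.4 kHz mod fs = 42.4 kHz.
42.4 kHz > fs/2 = 22 kHz, folds to fs − 42.4 kHz = 1.6 kHz.
86.2 kHz mod fs = 42.2 kHz.
42.2 kHz > fs/2 = 22 kHz, folds to fs − 42.2 kHz = 1.8 kHz.
37.2 kHz and 138.8 kHz both map to 6.8 kHz.

6.8 kHz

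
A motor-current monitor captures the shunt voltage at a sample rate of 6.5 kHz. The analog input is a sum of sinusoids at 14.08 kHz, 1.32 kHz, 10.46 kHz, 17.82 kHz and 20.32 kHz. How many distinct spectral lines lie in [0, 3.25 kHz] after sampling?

fs/2 = 3.25 kHz.
14.08 kHz mod fs = 1.08 kHz.
1.08 kHz ≤ fs/2 = 3.25 kHz, appears at 1.08 kHz.
1.32 kHz ≤ fs/2 = 3.25 kHz, passes unchanged.
10.46 kHz mod fs = 3.96 kHz.
3.96 kHz > fs/2 = 3.25 kHz, folds to fs − 3.96 kHz = 2.54 kHz.
17.82 kHz mod fs = 4.82 kHz.
4.82 kHz > fs/2 = 3.25 kHz, folds to fs − 4.82 kHz = 1.68 kHz.
20.32 kHz mod fs = 0.82 kHz.
0.82 kHz ≤ fs/2 = 3.25 kHz, appears at 0.82 kHz.
Distinct values: {0.82 kHz, 1.08 kHz, 1.32 kHz, 1.68 kHz, 2.54 kHz} → 5.

5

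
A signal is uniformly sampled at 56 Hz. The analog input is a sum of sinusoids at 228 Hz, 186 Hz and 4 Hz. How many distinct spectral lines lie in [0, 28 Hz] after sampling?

fs/2 = 28 Hz.
228 Hz mod fs = 4 Hz.
4 Hz ≤ fs/2 = 28 Hz, appears at 4 Hz.
186 Hz mod fs = 18 Hz.
18 Hz ≤ fs/2 = 28 Hz, appears at 18 Hz.
4 Hz ≤ fs/2 = 28 Hz, passes unchanged.
Distinct values: {4 Hz, 18 Hz} → 2.

2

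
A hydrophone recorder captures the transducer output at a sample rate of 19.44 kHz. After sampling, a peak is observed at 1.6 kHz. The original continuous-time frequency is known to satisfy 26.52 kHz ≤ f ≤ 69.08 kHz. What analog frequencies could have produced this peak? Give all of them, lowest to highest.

Frequencies that alias to 1.6 kHz are k·fs ± 1.6 kHz for integer k ≥ 0.
k=0: 1.6 kHz.
k=1: 17.84 kHz, 21.04 kHz.
k=2: 37.28 kHz, 40.48 kHz.
k=3: 56.72 kHz, 59.92 kHz.
k=4: 76.16 kHz, 79.36 kHz.
Within [26.52 kHz, 69.08 kHz]: 37.28 kHz, 40.48 kHz, 56.72 kHz, 59.92 kHz.

37.28 kHz, 40.48 kHz, 56.72 kHz, 59.92 kHz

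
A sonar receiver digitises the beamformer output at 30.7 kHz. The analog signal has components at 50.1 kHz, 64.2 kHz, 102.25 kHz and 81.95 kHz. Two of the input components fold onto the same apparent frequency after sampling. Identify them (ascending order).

fs/2 = 15.35 kHz.
50.1 kHz mod fs = 19.4 kHz.
19.4 kHz > fs/2 = 15.35 kHz, folds to fs − 19.4 kHz = 11.3 kHz.
64.2 kHz mod fs = 2.8 kHz.
2.8 kHz ≤ fs/2 = 15.35 kHz, appears at 2.8 kHz.
102.25 kHz mod fs = 10.15 kHz.
10.15 kHz ≤ fs/2 = 15.35 kHz, appears at 10.15 kHz.
81.95 kHz mod fs = 20.55 kHz.
20.55 kHz > fs/2 = 15.35 kHz, folds to fs − 20.55 kHz = 10.15 kHz.
81.95 kHz and 102.25 kHz both map to 10.15 kHz.

81.95 kHz, 102.25 kHz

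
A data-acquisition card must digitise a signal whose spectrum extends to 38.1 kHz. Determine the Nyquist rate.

76.2 kHz

Nyquist rate = 2 × 38.1 kHz = 76.2 kHz.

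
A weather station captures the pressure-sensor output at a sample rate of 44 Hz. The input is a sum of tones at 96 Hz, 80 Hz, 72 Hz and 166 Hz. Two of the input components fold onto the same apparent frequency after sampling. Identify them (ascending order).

fs/2 = 22 Hz.
96 Hz mod fs = 8 Hz.
8 Hz ≤ fs/2 = 22 Hz, appears at 8 Hz.
80 Hz mod fs = 36 Hz.
36 Hz > fs/2 = 22 Hz, folds to fs − 36 Hz = 8 Hz.
72 Hz mod fs = 28 Hz.
28 Hz > fs/2 = 22 Hz, folds to fs − 28 Hz = 16 Hz.
166 Hz mod fs = 34 Hz.
34 Hz > fs/2 = 22 Hz, folds to fs − 34 Hz = 10 Hz.
80 Hz and 96 Hz both map to 8 Hz.

80 Hz, 96 Hz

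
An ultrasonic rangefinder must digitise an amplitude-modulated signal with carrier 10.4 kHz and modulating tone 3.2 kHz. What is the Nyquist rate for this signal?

27.2 kHz

AM sidebands sit at fc ± fm = 7.2 kHz and 13.6 kHz.
Highest-frequency component: 13.6 kHz.
Nyquist rate = 2 × 13.6 kHz = 27.2 kHz.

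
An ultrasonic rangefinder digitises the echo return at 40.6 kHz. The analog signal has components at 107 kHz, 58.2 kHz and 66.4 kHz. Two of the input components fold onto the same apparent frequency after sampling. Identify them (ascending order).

fs/2 = 20.3 kHz.
107 kHz mod fs = 25.8 kHz.
25.8 kHz > fs/2 = 20.3 kHz, folds to fs − 25.8 kHz = 14.8 kHz.
58.2 kHz mod fs = 17.6 kHz.
17.6 kHz ≤ fs/2 = 20.3 kHz, appears at 17.6 kHz.
66.4 kHz mod fs = 25.8 kHz.
25.8 kHz > fs/2 = 20.3 kHz, folds to fs − 25.8 kHz = 14.8 kHz.
66.4 kHz and 107 kHz both map to 14.8 kHz.

66.4 kHz, 107 kHz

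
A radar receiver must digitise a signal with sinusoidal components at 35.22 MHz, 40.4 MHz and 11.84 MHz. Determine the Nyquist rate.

Highest-frequency component: 40.4 MHz.
Nyquist rate = 2 × 40.4 MHz = 80.8 MHz.

80.8 MHz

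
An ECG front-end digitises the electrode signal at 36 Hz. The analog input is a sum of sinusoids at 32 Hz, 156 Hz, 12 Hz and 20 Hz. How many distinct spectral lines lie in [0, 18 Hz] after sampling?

fs/2 = 18 Hz.
32 Hz > fs/2 = 18 Hz, folds to fs − 32 Hz = 4 Hz.
156 Hz mod fs = 12 Hz.
12 Hz ≤ fs/2 = 18 Hz, appears at 12 Hz.
12 Hz ≤ fs/2 = 18 Hz, passes unchanged.
20 Hz > fs/2 = 18 Hz, folds to fs − 20 Hz = 16 Hz.
Distinct values: {4 Hz, 12 Hz, 16 Hz} → 3.

3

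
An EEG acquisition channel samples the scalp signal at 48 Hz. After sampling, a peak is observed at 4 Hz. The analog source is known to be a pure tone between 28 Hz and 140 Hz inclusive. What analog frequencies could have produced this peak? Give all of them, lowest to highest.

44 Hz, 52 Hz, 92 Hz, 100 Hz, 140 Hz

Frequencies that alias to 4 Hz are k·fs ± 4 Hz for integer k ≥ 0.
k=0: 4 Hz.
k=1: 44 Hz, 52 Hz.
k=2: 92 Hz, 100 Hz.
k=3: 140 Hz, 148 Hz.
k=4: 188 Hz, 196 Hz.
Within [28 Hz, 140 Hz]: 44 Hz, 52 Hz, 92 Hz, 100 Hz, 140 Hz.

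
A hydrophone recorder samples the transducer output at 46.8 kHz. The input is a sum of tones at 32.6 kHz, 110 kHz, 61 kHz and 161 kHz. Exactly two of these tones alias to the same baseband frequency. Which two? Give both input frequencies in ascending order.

32.6 kHz, 61 kHz

fs/2 = 23.4 kHz.
32.6 kHz > fs/2 = 23.4 kHz, folds to fs − 32.6 kHz = 14.2 kHz.
110 kHz mod fs = 16.4 kHz.
16.4 kHz ≤ fs/2 = 23.4 kHz, appears at 16.4 kHz.
61 kHz mod fs = 14.2 kHz.
14.2 kHz ≤ fs/2 = 23.4 kHz, appears at 14.2 kHz.
161 kHz mod fs = 20.6 kHz.
20.6 kHz ≤ fs/2 = 23.4 kHz, appears at 20.6 kHz.
32.6 kHz and 61 kHz both map to 14.2 kHz.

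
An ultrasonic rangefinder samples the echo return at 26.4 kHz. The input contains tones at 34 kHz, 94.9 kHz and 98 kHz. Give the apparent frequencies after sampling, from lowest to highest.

7.6 kHz, 10.7 kHz

fs/2 = 13.2 kHz.
34 kHz mod fs = 7.6 kHz.
7.6 kHz ≤ fs/2 = 13.2 kHz, appears at 7.6 kHz.
94.9 kHz mod fs = 15.7 kHz.
15.7 kHz > fs/2 = 13.2 kHz, folds to fs − 15.7 kHz = 10.7 kHz.
98 kHz mod fs = 18.8 kHz.
18.8 kHz > fs/2 = 13.2 kHz, folds to fs − 18.8 kHz = 7.6 kHz.
Distinct values: {7.6 kHz, 10.7 kHz}.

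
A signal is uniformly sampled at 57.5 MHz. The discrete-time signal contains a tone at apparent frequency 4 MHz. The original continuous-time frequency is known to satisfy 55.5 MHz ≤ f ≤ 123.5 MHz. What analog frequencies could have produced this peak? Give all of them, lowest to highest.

Frequencies that alias to 4 MHz are k·fs ± 4 MHz for integer k ≥ 0.
k=0: 4 MHz.
k=1: 53.5 MHz, 61.5 MHz.
k=2: 111 MHz, 119 MHz.
k=3: 168.5 MHz, 176.5 MHz.
Within [55.5 MHz, 123.5 MHz]: 61.5 MHz, 111 MHz, 119 MHz.

61.5 MHz, 111 MHz, 119 MHz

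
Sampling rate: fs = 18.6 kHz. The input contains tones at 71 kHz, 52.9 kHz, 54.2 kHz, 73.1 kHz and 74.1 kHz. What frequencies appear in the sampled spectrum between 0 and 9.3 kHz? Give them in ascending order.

0.3 kHz, 1.3 kHz, 1.6 kHz, 2.9 kHz, 3.4 kHz

fs/2 = 9.3 kHz.
71 kHz mod fs = 15.2 kHz.
15.2 kHz > fs/2 = 9.3 kHz, folds to fs − 15.2 kHz = 3.4 kHz.
52.9 kHz mod fs = 15.7 kHz.
15.7 kHz > fs/2 = 9.3 kHz, folds to fs − 15.7 kHz = 2.9 kHz.
54.2 kHz mod fs = 17 kHz.
17 kHz > fs/2 = 9.3 kHz, folds to fs − 17 kHz = 1.6 kHz.
73.1 kHz mod fs = 17.3 kHz.
17.3 kHz > fs/2 = 9.3 kHz, folds to fs − 17.3 kHz = 1.3 kHz.
74.1 kHz mod fs = 18.3 kHz.
18.3 kHz > fs/2 = 9.3 kHz, folds to fs − 18.3 kHz = 0.3 kHz.
Distinct values: {0.3 kHz, 1.3 kHz, 1.6 kHz, 2.9 kHz, 3.4 kHz}.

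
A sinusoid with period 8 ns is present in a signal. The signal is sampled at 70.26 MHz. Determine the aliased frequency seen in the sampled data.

15.52 MHz

T = 8 ns → f = 1/T = 125 MHz.
125 MHz mod fs = 54.74 MHz.
54.74 MHz > fs/2 = 35.13 MHz, folds to fs − 54.74 MHz = 15.52 MHz.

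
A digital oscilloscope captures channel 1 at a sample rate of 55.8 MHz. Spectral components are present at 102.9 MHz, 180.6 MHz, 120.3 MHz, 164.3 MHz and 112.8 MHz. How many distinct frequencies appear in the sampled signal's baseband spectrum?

fs/2 = 27.9 MHz.
102.9 MHz mod fs = 47.1 MHz.
47.1 MHz > fs/2 = 27.9 MHz, folds to fs − 47.1 MHz = 8.7 MHz.
180.6 MHz mod fs = 13.2 MHz.
13.2 MHz ≤ fs/2 = 27.9 MHz, appears at 13.2 MHz.
120.3 MHz mod fs = 8.7 MHz.
8.7 MHz ≤ fs/2 = 27.9 MHz, appears at 8.7 MHz.
164.3 MHz mod fs = 52.7 MHz.
52.7 MHz > fs/2 = 27.9 MHz, folds to fs − 52.7 MHz = 3.1 MHz.
112.8 MHz mod fs = 1.2 MHz.
1.2 MHz ≤ fs/2 = 27.9 MHz, appears at 1.2 MHz.
Distinct values: {1.2 MHz, 3.1 MHz, 8.7 MHz, 13.2 MHz} → 4.

4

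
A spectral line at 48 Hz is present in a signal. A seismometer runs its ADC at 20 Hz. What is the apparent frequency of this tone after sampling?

48 Hz mod fs = 8 Hz.
8 Hz ≤ fs/2 = 10 Hz, appears at 8 Hz.

8 Hz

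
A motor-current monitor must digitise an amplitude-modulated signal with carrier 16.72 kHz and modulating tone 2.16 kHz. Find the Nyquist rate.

AM sidebands sit at fc ± fm = 14.56 kHz and 18.88 kHz.
Highest-frequency component: 18.88 kHz.
Nyquist rate = 2 × 18.88 kHz = 37.76 kHz.

37.76 kHz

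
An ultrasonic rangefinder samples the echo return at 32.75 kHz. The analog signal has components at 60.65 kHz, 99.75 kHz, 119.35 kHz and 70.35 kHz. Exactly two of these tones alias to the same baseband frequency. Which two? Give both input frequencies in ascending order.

fs/2 = 16.375 kHz.
60.65 kHz mod fs = 27.9 kHz.
27.9 kHz > fs/2 = 16.375 kHz, folds to fs − 27.9 kHz = 4.85 kHz.
99.75 kHz mod fs = 1.5 kHz.
1.5 kHz ≤ fs/2 = 16.375 kHz, appears at 1.5 kHz.
119.35 kHz mod fs = 21.1 kHz.
21.1 kHz > fs/2 = 16.375 kHz, folds to fs − 21.1 kHz = 11.65 kHz.
70.35 kHz mod fs = 4.85 kHz.
4.85 kHz ≤ fs/2 = 16.375 kHz, appears at 4.85 kHz.
60.65 kHz and 70.35 kHz both map to 4.85 kHz.

60.65 kHz, 70.35 kHz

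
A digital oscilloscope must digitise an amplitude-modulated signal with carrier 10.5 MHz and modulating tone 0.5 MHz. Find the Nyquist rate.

22 MHz

AM sidebands sit at fc ± fm = 10 MHz and 11 MHz.
Highest-frequency component: 11 MHz.
Nyquist rate = 2 × 11 MHz = 22 MHz.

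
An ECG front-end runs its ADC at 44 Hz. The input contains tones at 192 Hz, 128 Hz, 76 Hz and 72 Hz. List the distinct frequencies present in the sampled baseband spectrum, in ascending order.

fs/2 = 22 Hz.
192 Hz mod fs = 16 Hz.
16 Hz ≤ fs/2 = 22 Hz, appears at 16 Hz.
128 Hz mod fs = 40 Hz.
40 Hz > fs/2 = 22 Hz, folds to fs − 40 Hz = 4 Hz.
76 Hz mod fs = 32 Hz.
32 Hz > fs/2 = 22 Hz, folds to fs − 32 Hz = 12 Hz.
72 Hz mod fs = 28 Hz.
28 Hz > fs/2 = 22 Hz, folds to fs − 28 Hz = 16 Hz.
Distinct values: {4 Hz, 12 Hz, 16 Hz}.

4 Hz, 12 Hz, 16 Hz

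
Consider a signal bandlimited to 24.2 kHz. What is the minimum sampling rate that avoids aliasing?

Nyquist rate = 2 × 24.2 kHz = 48.4 kHz.

48.4 kHz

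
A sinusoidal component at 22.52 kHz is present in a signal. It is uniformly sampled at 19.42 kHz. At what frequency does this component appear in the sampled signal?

22.52 kHz mod fs = 3.1 kHz.
3.1 kHz ≤ fs/2 = 9.71 kHz, appears at 3.1 kHz.

3.1 kHz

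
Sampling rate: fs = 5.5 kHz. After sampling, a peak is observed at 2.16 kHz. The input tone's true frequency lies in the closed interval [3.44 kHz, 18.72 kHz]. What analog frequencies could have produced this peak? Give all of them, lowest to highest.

7.66 kHz, 8.84 kHz, 13.16 kHz, 14.34 kHz, 18.66 kHz

Frequencies that alias to 2.16 kHz are k·fs ± 2.16 kHz for integer k ≥ 0.
k=0: 2.16 kHz.
k=1: 3.34 kHz, 7.66 kHz.
k=2: 8.84 kHz, 13.16 kHz.
k=3: 14.34 kHz, 18.66 kHz.
k=4: 19.84 kHz, 24.16 kHz.
Within [3.44 kHz, 18.72 kHz]: 7.66 kHz, 8.84 kHz, 13.16 kHz, 14.34 kHz, 18.66 kHz.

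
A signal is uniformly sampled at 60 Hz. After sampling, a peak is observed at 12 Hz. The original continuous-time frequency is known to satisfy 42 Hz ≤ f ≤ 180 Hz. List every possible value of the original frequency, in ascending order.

Frequencies that alias to 12 Hz are k·fs ± 12 Hz for integer k ≥ 0.
k=0: 12 Hz.
k=1: 48 Hz, 72 Hz.
k=2: 108 Hz, 132 Hz.
k=3: 168 Hz, 192 Hz.
k=4: 228 Hz, 252 Hz.
Within [42 Hz, 180 Hz]: 48 Hz, 72 Hz, 108 Hz, 132 Hz, 168 Hz.

48 Hz, 72 Hz, 108 Hz, 132 Hz, 168 Hz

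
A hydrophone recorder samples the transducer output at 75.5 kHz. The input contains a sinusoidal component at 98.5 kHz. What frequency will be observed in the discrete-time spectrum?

98.5 kHz mod fs = 23 kHz.
23 kHz ≤ fs/2 = 37.75 kHz, appears at 23 kHz.

23 kHz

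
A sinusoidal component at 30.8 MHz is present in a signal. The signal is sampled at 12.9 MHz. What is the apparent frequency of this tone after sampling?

5 MHz

30.8 MHz mod fs = 5 MHz.
5 MHz ≤ fs/2 = 6.45 MHz, appears at 5 MHz.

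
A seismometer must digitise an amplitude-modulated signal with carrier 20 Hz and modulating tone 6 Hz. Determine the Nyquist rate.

AM sidebands sit at fc ± fm = 14 Hz and 26 Hz.
Highest-frequency component: 26 Hz.
Nyquist rate = 2 × 26 Hz = 52 Hz.

52 Hz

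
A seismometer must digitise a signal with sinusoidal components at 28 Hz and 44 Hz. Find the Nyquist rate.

Highest-frequency component: 44 Hz.
Nyquist rate = 2 × 44 Hz = 88 Hz.

88 Hz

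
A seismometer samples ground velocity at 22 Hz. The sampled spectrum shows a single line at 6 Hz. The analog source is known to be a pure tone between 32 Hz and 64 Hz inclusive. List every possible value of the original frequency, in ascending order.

Frequencies that alias to 6 Hz are k·fs ± 6 Hz for integer k ≥ 0.
k=0: 6 Hz.
k=1: 16 Hz, 28 Hz.
k=2: 38 Hz, 50 Hz.
k=3: 60 Hz, 72 Hz.
k=4: 82 Hz, 94 Hz.
Within [32 Hz, 64 Hz]: 38 Hz, 50 Hz, 60 Hz.

38 Hz, 50 Hz, 60 Hz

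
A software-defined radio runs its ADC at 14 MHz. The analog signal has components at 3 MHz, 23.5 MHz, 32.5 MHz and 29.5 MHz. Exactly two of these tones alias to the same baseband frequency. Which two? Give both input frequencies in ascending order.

fs/2 = 7 MHz.
3 MHz ≤ fs/2 = 7 MHz, passes unchanged.
23.5 MHz mod fs = 9.5 MHz.
9.5 MHz > fs/2 = 7 MHz, folds to fs − 9.5 MHz = 4.5 MHz.
32.5 MHz mod fs = 4.5 MHz.
4.5 MHz ≤ fs/2 = 7 MHz, appears at 4.5 MHz.
29.5 MHz mod fs = 1.5 MHz.
1.5 MHz ≤ fs/2 = 7 MHz, appears at 1.5 MHz.
23.5 MHz and 32.5 MHz both map to 4.5 MHz.

23.5 MHz, 32.5 MHz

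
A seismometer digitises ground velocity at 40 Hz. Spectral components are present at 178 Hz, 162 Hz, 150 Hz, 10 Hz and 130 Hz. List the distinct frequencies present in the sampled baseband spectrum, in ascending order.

fs/2 = 20 Hz.
178 Hz mod fs = 18 Hz.
18 Hz ≤ fs/2 = 20 Hz, appears at 18 Hz.
162 Hz mod fs = 2 Hz.
2 Hz ≤ fs/2 = 20 Hz, appears at 2 Hz.
150 Hz mod fs = 30 Hz.
30 Hz > fs/2 = 20 Hz, folds to fs − 30 Hz = 10 Hz.
10 Hz ≤ fs/2 = 20 Hz, passes unchanged.
130 Hz mod fs = 10 Hz.
10 Hz ≤ fs/2 = 20 Hz, appears at 10 Hz.
Distinct values: {2 Hz, 10 Hz, 18 Hz}.

2 Hz, 10 Hz, 18 Hz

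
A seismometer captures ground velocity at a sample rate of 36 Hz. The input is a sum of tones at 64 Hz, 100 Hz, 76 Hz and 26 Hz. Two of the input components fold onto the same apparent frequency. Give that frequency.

8 Hz

fs/2 = 18 Hz.
64 Hz mod fs = 28 Hz.
28 Hz > fs/2 = 18 Hz, folds to fs − 28 Hz = 8 Hz.
100 Hz mod fs = 28 Hz.
28 Hz > fs/2 = 18 Hz, folds to fs − 28 Hz = 8 Hz.
76 Hz mod fs = 4 Hz.
4 Hz ≤ fs/2 = 18 Hz, appears at 4 Hz.
26 Hz > fs/2 = 18 Hz, folds to fs − 26 Hz = 10 Hz.
64 Hz and 100 Hz both map to 8 Hz.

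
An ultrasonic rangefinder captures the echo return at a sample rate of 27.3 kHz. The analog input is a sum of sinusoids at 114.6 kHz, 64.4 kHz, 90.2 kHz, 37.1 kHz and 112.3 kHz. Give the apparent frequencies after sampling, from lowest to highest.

fs/2 = 13.65 kHz.
114.6 kHz mod fs = 5.4 kHz.
5.4 kHz ≤ fs/2 = 13.65 kHz, appears at 5.4 kHz.
64.4 kHz mod fs = 9.8 kHz.
9.8 kHz ≤ fs/2 = 13.65 kHz, appears at 9.8 kHz.
90.2 kHz mod fs = 8.3 kHz.
8.3 kHz ≤ fs/2 = 13.65 kHz, appears at 8.3 kHz.
37.1 kHz mod fs = 9.8 kHz.
9.8 kHz ≤ fs/2 = 13.65 kHz, appears at 9.8 kHz.
112.3 kHz mod fs = 3.1 kHz.
3.1 kHz ≤ fs/2 = 13.65 kHz, appears at 3.1 kHz.
Distinct values: {3.1 kHz, 5.4 kHz, 8.3 kHz, 9.8 kHz}.

3.1 kHz, 5.4 kHz, 8.3 kHz, 9.8 kHz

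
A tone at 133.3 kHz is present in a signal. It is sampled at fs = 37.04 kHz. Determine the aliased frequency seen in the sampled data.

133.3 kHz mod fs = 22.18 kHz.
22.18 kHz > fs/2 = 18.52 kHz, folds to fs − 22.18 kHz = 14.86 kHz.

14.86 kHz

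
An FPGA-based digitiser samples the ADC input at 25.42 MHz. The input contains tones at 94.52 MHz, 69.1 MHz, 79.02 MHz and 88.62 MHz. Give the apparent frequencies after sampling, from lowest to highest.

fs/2 = 12.71 MHz.
94.52 MHz mod fs = 18.26 MHz.
18.26 MHz > fs/2 = 12.71 MHz, folds to fs − 18.26 MHz = 7.16 MHz.
69.1 MHz mod fs = 18.26 MHz.
18.26 MHz > fs/2 = 12.71 MHz, folds to fs − 18.26 MHz = 7.16 MHz.
79.02 MHz mod fs = 2.76 MHz.
2.76 MHz ≤ fs/2 = 12.71 MHz, appears at 2.76 MHz.
88.62 MHz mod fs = 12.36 MHz.
12.36 MHz ≤ fs/2 = 12.71 MHz, appears at 12.36 MHz.
Distinct values: {2.76 MHz, 7.16 MHz, 12.36 MHz}.

2.76 MHz, 7.16 MHz, 12.36 MHz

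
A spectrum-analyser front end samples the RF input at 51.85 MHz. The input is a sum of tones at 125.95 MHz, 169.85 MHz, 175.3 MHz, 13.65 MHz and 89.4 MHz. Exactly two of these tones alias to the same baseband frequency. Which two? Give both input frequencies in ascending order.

fs/2 = 25.925 MHz.
125.95 MHz mod fs = 22.25 MHz.
22.25 MHz ≤ fs/2 = 25.925 MHz, appears at 22.25 MHz.
169.85 MHz mod fs = 14.3 MHz.
14.3 MHz ≤ fs/2 = 25.925 MHz, appears at 14.3 MHz.
175.3 MHz mod fs = 19.75 MHz.
19.75 MHz ≤ fs/2 = 25.925 MHz, appears at 19.75 MHz.
13.65 MHz ≤ fs/2 = 25.925 MHz, passes unchanged.
89.4 MHz mod fs = 37.55 MHz.
37.55 MHz > fs/2 = 25.925 MHz, folds to fs − 37.55 MHz = 14.3 MHz.
89.4 MHz and 169.85 MHz both map to 14.3 MHz.

89.4 MHz, 169.85 MHz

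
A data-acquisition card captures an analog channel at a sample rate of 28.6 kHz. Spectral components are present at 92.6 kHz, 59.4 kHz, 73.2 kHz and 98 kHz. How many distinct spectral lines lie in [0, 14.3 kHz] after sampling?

fs/2 = 14.3 kHz.
92.6 kHz mod fs = 6.8 kHz.
6.8 kHz ≤ fs/2 = 14.3 kHz, appears at 6.8 kHz.
59.4 kHz mod fs = 2.2 kHz.
2.2 kHz ≤ fs/2 = 14.3 kHz, appears at 2.2 kHz.
73.2 kHz mod fs = 16 kHz.
16 kHz > fs/2 = 14.3 kHz, folds to fs − 16 kHz = 12.6 kHz.
98 kHz mod fs = 12.2 kHz.
12.2 kHz ≤ fs/2 = 14.3 kHz, appears at 12.2 kHz.
Distinct values: {2.2 kHz, 6.8 kHz, 12.2 kHz, 12.6 kHz} → 4.

4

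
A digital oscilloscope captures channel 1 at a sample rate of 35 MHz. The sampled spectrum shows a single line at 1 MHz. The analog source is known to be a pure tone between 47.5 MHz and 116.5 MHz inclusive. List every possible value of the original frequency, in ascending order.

69 MHz, 71 MHz, 104 MHz, 106 MHz

Frequencies that alias to 1 MHz are k·fs ± 1 MHz for integer k ≥ 0.
k=0: 1 MHz.
k=1: 34 MHz, 36 MHz.
k=2: 69 MHz, 71 MHz.
k=3: 104 MHz, 106 MHz.
k=4: 139 MHz, 141 MHz.
Within [47.5 MHz, 116.5 MHz]: 69 MHz, 71 MHz, 104 MHz, 106 MHz.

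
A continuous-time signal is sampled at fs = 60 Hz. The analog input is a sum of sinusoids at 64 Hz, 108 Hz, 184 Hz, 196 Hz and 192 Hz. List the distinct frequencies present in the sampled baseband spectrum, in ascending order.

fs/2 = 30 Hz.
64 Hz mod fs = 4 Hz.
4 Hz ≤ fs/2 = 30 Hz, appears at 4 Hz.
108 Hz mod fs = 48 Hz.
48 Hz > fs/2 = 30 Hz, folds to fs − 48 Hz = 12 Hz.
184 Hz mod fs = 4 Hz.
4 Hz ≤ fs/2 = 30 Hz, appears at 4 Hz.
196 Hz mod fs = 16 Hz.
16 Hz ≤ fs/2 = 30 Hz, appears at 16 Hz.
192 Hz mod fs = 12 Hz.
12 Hz ≤ fs/2 = 30 Hz, appears at 12 Hz.
Distinct values: {4 Hz, 12 Hz, 16 Hz}.

4 Hz, 12 Hz, 16 Hz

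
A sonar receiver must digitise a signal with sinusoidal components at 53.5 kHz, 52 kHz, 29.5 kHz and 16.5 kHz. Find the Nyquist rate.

Highest-frequency component: 53.5 kHz.
Nyquist rate = 2 × 53.5 kHz = 107 kHz.

107 kHz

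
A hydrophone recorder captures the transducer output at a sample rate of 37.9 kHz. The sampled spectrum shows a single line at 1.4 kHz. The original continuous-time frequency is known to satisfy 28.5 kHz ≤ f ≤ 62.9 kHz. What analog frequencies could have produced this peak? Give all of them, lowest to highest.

36.5 kHz, 39.3 kHz

Frequencies that alias to 1.4 kHz are k·fs ± 1.4 kHz for integer k ≥ 0.
k=0: 1.4 kHz.
k=1: 36.5 kHz, 39.3 kHz.
k=2: 74.4 kHz, 77.2 kHz.
Within [28.5 kHz, 62.9 kHz]: 36.5 kHz, 39.3 kHz.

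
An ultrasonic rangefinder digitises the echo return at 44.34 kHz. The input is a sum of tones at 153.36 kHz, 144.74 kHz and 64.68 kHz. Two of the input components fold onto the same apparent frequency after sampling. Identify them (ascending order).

fs/2 = 22.17 kHz.
153.36 kHz mod fs = 20.34 kHz.
20.34 kHz ≤ fs/2 = 22.17 kHz, appears at 20.34 kHz.
144.74 kHz mod fs = 11.72 kHz.
11.72 kHz ≤ fs/2 = 22.17 kHz, appears at 11.72 kHz.
64.68 kHz mod fs = 20.34 kHz.
20.34 kHz ≤ fs/2 = 22.17 kHz, appears at 20.34 kHz.
64.68 kHz and 153.36 kHz both map to 20.34 kHz.

64.68 kHz, 153.36 kHz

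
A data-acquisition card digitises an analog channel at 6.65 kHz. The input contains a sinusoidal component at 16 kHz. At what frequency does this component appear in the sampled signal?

16 kHz mod fs = 2.7 kHz.
2.7 kHz ≤ fs/2 = 3.325 kHz, appears at 2.7 kHz.

2.7 kHz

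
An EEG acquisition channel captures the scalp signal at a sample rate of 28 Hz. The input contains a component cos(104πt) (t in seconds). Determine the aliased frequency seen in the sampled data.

ω = 104π rad/s → f = ω/(2π) = 52 Hz.
52 Hz mod fs = 24 Hz.
24 Hz > fs/2 = 14 Hz, folds to fs − 24 Hz = 4 Hz.

4 Hz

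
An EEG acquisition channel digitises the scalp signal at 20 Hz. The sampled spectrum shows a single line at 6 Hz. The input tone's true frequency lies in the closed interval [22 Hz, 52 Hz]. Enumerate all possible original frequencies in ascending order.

Frequencies that alias to 6 Hz are k·fs ± 6 Hz for integer k ≥ 0.
k=0: 6 Hz.
k=1: 14 Hz, 26 Hz.
k=2: 34 Hz, 46 Hz.
k=3: 54 Hz, 66 Hz.
Within [22 Hz, 52 Hz]: 26 Hz, 34 Hz, 46 Hz.

26 Hz, 34 Hz, 46 Hz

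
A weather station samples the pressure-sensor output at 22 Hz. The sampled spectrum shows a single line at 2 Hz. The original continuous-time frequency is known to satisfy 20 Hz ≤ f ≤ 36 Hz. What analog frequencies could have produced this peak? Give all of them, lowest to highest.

Frequencies that alias to 2 Hz are k·fs ± 2 Hz for integer k ≥ 0.
k=0: 2 Hz.
k=1: 20 Hz, 24 Hz.
k=2: 42 Hz, 46 Hz.
Within [20 Hz, 36 Hz]: 20 Hz, 24 Hz.

20 Hz, 24 Hz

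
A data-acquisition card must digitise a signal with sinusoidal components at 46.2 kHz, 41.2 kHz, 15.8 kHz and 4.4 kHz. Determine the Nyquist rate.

Highest-frequency component: 46.2 kHz.
Nyquist rate = 2 × 46.2 kHz = 92.4 kHz.

92.4 kHz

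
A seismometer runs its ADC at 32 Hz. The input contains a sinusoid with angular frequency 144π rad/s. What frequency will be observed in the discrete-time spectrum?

8 Hz

ω = 144π rad/s → f = ω/(2π) = 72 Hz.
72 Hz mod fs = 8 Hz.
8 Hz ≤ fs/2 = 16 Hz, appears at 8 Hz.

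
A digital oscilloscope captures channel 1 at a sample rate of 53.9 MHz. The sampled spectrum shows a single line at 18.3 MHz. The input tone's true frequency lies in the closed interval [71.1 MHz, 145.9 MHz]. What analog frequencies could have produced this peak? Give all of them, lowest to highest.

72.2 MHz, 89.5 MHz, 126.1 MHz, 143.4 MHz

Frequencies that alias to 18.3 MHz are k·fs ± 18.3 MHz for integer k ≥ 0.
k=0: 18.3 MHz.
k=1: 35.6 MHz, 72.2 MHz.
k=2: 89.5 MHz, 126.1 MHz.
k=3: 143.4 MHz, 180 MHz.
k=4: 197.3 MHz, 233.9 MHz.
Within [71.1 MHz, 145.9 MHz]: 72.2 MHz, 89.5 MHz, 126.1 MHz, 143.4 MHz.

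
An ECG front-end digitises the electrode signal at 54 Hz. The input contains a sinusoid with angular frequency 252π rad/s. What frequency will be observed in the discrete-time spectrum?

18 Hz

ω = 252π rad/s → f = ω/(2π) = 126 Hz.
126 Hz mod fs = 18 Hz.
18 Hz ≤ fs/2 = 27 Hz, appears at 18 Hz.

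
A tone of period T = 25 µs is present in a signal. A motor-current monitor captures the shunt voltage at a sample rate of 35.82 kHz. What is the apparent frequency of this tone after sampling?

4.18 kHz

T = 25 µs → f = 1/T = 40 kHz.
40 kHz mod fs = 4.18 kHz.
4.18 kHz ≤ fs/2 = 17.91 kHz, appears at 4.18 kHz.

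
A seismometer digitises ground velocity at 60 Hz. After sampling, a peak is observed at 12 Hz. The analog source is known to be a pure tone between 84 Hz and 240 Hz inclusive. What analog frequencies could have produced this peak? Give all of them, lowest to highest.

108 Hz, 132 Hz, 168 Hz, 192 Hz, 228 Hz

Frequencies that alias to 12 Hz are k·fs ± 12 Hz for integer k ≥ 0.
k=0: 12 Hz.
k=1: 48 Hz, 72 Hz.
k=2: 108 Hz, 132 Hz.
k=3: 168 Hz, 192 Hz.
k=4: 228 Hz, 252 Hz.
k=5: 288 Hz, 312 Hz.
Within [84 Hz, 240 Hz]: 108 Hz, 132 Hz, 168 Hz, 192 Hz, 228 Hz.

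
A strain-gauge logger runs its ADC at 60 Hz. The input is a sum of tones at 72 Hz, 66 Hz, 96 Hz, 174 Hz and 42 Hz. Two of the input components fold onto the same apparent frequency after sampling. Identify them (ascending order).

66 Hz, 174 Hz

fs/2 = 30 Hz.
72 Hz mod fs = 12 Hz.
12 Hz ≤ fs/2 = 30 Hz, appears at 12 Hz.
66 Hz mod fs = 6 Hz.
6 Hz ≤ fs/2 = 30 Hz, appears at 6 Hz.
96 Hz mod fs = 36 Hz.
36 Hz > fs/2 = 30 Hz, folds to fs − 36 Hz = 24 Hz.
174 Hz mod fs = 54 Hz.
54 Hz > fs/2 = 30 Hz, folds to fs − 54 Hz = 6 Hz.
42 Hz > fs/2 = 30 Hz, folds to fs − 42 Hz = 18 Hz.
66 Hz and 174 Hz both map to 6 Hz.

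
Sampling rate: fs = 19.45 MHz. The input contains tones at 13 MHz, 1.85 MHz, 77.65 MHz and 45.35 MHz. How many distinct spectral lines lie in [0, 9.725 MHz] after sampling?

fs/2 = 9.725 MHz.
13 MHz > fs/2 = 9.725 MHz, folds to fs − 13 MHz = 6.45 MHz.
1.85 MHz ≤ fs/2 = 9.725 MHz, passes unchanged.
77.65 MHz mod fs = 19.3 MHz.
19.3 MHz > fs/2 = 9.725 MHz, folds to fs − 19.3 MHz = 0.15 MHz.
45.35 MHz mod fs = 6.45 MHz.
6.45 MHz ≤ fs/2 = 9.725 MHz, appears at 6.45 MHz.
Distinct values: {0.15 MHz, 1.85 MHz, 6.45 MHz} → 3.

3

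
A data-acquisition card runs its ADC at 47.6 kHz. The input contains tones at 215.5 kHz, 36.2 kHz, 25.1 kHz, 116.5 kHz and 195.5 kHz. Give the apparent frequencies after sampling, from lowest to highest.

5.1 kHz, 11.4 kHz, 21.3 kHz, 22.5 kHz

fs/2 = 23.8 kHz.
215.5 kHz mod fs = 25.1 kHz.
25.1 kHz > fs/2 = 23.8 kHz, folds to fs − 25.1 kHz = 22.5 kHz.
36.2 kHz > fs/2 = 23.8 kHz, folds to fs − 36.2 kHz = 11.4 kHz.
25.1 kHz > fs/2 = 23.8 kHz, folds to fs − 25.1 kHz = 22.5 kHz.
116.5 kHz mod fs = 21.3 kHz.
21.3 kHz ≤ fs/2 = 23.8 kHz, appears at 21.3 kHz.
195.5 kHz mod fs = 5.1 kHz.
5.1 kHz ≤ fs/2 = 23.8 kHz, appears at 5.1 kHz.
Distinct values: {5.1 kHz, 11.4 kHz, 21.3 kHz, 22.5 kHz}.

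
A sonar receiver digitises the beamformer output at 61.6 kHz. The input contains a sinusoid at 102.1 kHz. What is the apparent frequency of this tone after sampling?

102.1 kHz mod fs = 40.5 kHz.
40.5 kHz > fs/2 = 30.8 kHz, folds to fs − 40.5 kHz = 21.1 kHz.

21.1 kHz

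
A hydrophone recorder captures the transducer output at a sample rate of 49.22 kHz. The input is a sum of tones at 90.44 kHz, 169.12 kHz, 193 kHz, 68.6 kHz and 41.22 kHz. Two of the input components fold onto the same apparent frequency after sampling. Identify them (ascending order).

41.22 kHz, 90.44 kHz

fs/2 = 24.61 kHz.
90.44 kHz mod fs = 41.22 kHz.
41.22 kHz > fs/2 = 24.61 kHz, folds to fs − 41.22 kHz = 8 kHz.
169.12 kHz mod fs = 21.46 kHz.
21.46 kHz ≤ fs/2 = 24.61 kHz, appears at 21.46 kHz.
193 kHz mod fs = 45.34 kHz.
45.34 kHz > fs/2 = 24.61 kHz, folds to fs − 45.34 kHz = 3.88 kHz.
68.6 kHz mod fs = 19.38 kHz.
19.38 kHz ≤ fs/2 = 24.61 kHz, appears at 19.38 kHz.
41.22 kHz > fs/2 = 24.61 kHz, folds to fs − 41.22 kHz = 8 kHz.
41.22 kHz and 90.44 kHz both map to 8 kHz.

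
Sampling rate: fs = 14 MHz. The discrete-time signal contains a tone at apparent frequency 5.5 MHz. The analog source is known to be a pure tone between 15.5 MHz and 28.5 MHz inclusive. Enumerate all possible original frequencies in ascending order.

19.5 MHz, 22.5 MHz

Frequencies that alias to 5.5 MHz are k·fs ± 5.5 MHz for integer k ≥ 0.
k=0: 5.5 MHz.
k=1: 8.5 MHz, 19.5 MHz.
k=2: 22.5 MHz, 33.5 MHz.
k=3: 36.5 MHz, 47.5 MHz.
Within [15.5 MHz, 28.5 MHz]: 19.5 MHz, 22.5 MHz.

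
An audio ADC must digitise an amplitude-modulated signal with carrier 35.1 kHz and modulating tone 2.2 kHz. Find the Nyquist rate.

74.6 kHz

AM sidebands sit at fc ± fm = 32.9 kHz and 37.3 kHz.
Highest-frequency component: 37.3 kHz.
Nyquist rate = 2 × 37.3 kHz = 74.6 kHz.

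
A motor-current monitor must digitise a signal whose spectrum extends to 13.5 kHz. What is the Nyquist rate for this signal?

Nyquist rate = 2 × 13.5 kHz = 27 kHz.

27 kHz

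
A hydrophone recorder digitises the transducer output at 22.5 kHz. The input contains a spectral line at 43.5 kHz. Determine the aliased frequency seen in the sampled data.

43.5 kHz mod fs = 21 kHz.
21 kHz > fs/2 = 11.25 kHz, folds to fs − 21 kHz = 1.5 kHz.

1.5 kHz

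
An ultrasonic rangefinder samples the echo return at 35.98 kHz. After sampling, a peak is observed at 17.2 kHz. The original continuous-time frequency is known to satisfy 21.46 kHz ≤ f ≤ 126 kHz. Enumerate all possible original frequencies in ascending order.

Frequencies that alias to 17.2 kHz are k·fs ± 17.2 kHz for integer k ≥ 0.
k=0: 17.2 kHz.
k=1: 18.78 kHz, 53.18 kHz.
k=2: 54.76 kHz, 89.16 kHz.
k=3: 90.74 kHz, 125.14 kHz.
k=4: 126.72 kHz, 161.12 kHz.
Within [21.46 kHz, 126 kHz]: 53.18 kHz, 54.76 kHz, 89.16 kHz, 90.74 kHz, 125.14 kHz.

53.18 kHz, 54.76 kHz, 89.16 kHz, 90.74 kHz, 125.14 kHz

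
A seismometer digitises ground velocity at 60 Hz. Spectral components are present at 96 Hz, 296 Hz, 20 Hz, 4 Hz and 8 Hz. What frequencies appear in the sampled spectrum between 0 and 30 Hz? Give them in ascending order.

fs/2 = 30 Hz.
96 Hz mod fs = 36 Hz.
36 Hz > fs/2 = 30 Hz, folds to fs − 36 Hz = 24 Hz.
296 Hz mod fs = 56 Hz.
56 Hz > fs/2 = 30 Hz, folds to fs − 56 Hz = 4 Hz.
20 Hz ≤ fs/2 = 30 Hz, passes unchanged.
4 Hz ≤ fs/2 = 30 Hz, passes unchanged.
8 Hz ≤ fs/2 = 30 Hz, passes unchanged.
Distinct values: {4 Hz, 8 Hz, 20 Hz, 24 Hz}.

4 Hz, 8 Hz, 20 Hz, 24 Hz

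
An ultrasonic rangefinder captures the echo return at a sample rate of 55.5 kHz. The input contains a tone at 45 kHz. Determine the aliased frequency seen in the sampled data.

45 kHz > fs/2 = 27.75 kHz, folds to fs − 45 kHz = 10.5 kHz.

10.5 kHz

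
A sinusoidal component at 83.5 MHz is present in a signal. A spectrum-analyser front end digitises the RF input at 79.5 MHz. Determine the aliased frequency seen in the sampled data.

83.5 MHz mod fs = 4 MHz.
4 MHz ≤ fs/2 = 39.75 MHz, appears at 4 MHz.

4 MHz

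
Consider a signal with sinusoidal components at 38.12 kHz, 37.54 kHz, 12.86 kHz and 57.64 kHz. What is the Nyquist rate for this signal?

Highest-frequency component: 57.64 kHz.
Nyquist rate = 2 × 57.64 kHz = 115.28 kHz.

115.28 kHz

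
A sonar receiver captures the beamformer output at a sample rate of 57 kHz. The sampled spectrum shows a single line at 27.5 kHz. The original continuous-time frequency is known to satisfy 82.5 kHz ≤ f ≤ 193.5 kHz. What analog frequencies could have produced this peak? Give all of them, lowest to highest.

Frequencies that alias to 27.5 kHz are k·fs ± 27.5 kHz for integer k ≥ 0.
k=0: 27.5 kHz.
k=1: 29.5 kHz, 84.5 kHz.
k=2: 86.5 kHz, 141.5 kHz.
k=3: 143.5 kHz, 198.5 kHz.
k=4: 200.5 kHz, 255.5 kHz.
Within [82.5 kHz, 193.5 kHz]: 84.5 kHz, 86.5 kHz, 141.5 kHz, 143.5 kHz.

84.5 kHz, 86.5 kHz, 141.5 kHz, 143.5 kHz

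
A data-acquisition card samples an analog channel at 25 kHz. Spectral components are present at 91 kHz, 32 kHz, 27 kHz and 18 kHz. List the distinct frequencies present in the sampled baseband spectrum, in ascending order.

2 kHz, 7 kHz, 9 kHz

fs/2 = 12.5 kHz.
91 kHz mod fs = 16 kHz.
16 kHz > fs/2 = 12.5 kHz, folds to fs − 16 kHz = 9 kHz.
32 kHz mod fs = 7 kHz.
7 kHz ≤ fs/2 = 12.5 kHz, appears at 7 kHz.
27 kHz mod fs = 2 kHz.
2 kHz ≤ fs/2 = 12.5 kHz, appears at 2 kHz.
18 kHz > fs/2 = 12.5 kHz, folds to fs − 18 kHz = 7 kHz.
Distinct values: {2 kHz, 7 kHz, 9 kHz}.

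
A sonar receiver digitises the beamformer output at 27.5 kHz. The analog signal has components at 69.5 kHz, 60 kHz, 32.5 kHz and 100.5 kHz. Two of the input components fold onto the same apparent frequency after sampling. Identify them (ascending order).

fs/2 = 13.75 kHz.
69.5 kHz mod fs = 14.5 kHz.
14.5 kHz > fs/2 = 13.75 kHz, folds to fs − 14.5 kHz = 13 kHz.
60 kHz mod fs = 5 kHz.
5 kHz ≤ fs/2 = 13.75 kHz, appears at 5 kHz.
32.5 kHz mod fs = 5 kHz.
5 kHz ≤ fs/2 = 13.75 kHz, appears at 5 kHz.
100.5 kHz mod fs = 18 kHz.
18 kHz > fs/2 = 13.75 kHz, folds to fs − 18 kHz = 9.5 kHz.
32.5 kHz and 60 kHz both map to 5 kHz.

32.5 kHz, 60 kHz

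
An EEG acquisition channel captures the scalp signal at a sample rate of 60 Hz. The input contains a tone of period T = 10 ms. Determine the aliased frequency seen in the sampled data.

20 Hz

T = 10 ms → f = 1/T = 100 Hz.
100 Hz mod fs = 40 Hz.
40 Hz > fs/2 = 30 Hz, folds to fs − 40 Hz = 20 Hz.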